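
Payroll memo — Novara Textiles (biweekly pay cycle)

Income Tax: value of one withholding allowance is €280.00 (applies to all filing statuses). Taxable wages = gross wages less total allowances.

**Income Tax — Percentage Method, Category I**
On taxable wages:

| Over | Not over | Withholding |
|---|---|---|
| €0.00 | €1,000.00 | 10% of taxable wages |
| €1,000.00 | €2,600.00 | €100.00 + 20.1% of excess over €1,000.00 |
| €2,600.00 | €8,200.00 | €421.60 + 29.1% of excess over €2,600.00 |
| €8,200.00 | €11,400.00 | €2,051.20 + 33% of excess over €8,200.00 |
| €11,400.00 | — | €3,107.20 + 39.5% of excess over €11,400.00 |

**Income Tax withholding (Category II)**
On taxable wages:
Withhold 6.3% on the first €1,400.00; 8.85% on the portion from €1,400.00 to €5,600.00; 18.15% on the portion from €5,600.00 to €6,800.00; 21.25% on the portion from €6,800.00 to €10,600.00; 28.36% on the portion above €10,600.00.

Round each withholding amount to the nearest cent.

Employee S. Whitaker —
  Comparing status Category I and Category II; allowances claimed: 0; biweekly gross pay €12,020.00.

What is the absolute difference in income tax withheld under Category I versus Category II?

Income Tax (Category I): taxable = €12,020.00
  €3,107.20 + 39.5% × (€12,020.00 − €11,400.00) = €3,107.20 + 39.5% × €620.00 = €3,352.10
Income Tax (Category II): taxable = €12,020.00
  €1,485.20 + 28.36% × (€12,020.00 − €10,600.00) = €1,485.20 + 28.36% × €1,420.00 = €1,887.91
Difference: |€3,352.10 − €1,887.91| = €1,464.19 (higher under Category I)

€1,464.19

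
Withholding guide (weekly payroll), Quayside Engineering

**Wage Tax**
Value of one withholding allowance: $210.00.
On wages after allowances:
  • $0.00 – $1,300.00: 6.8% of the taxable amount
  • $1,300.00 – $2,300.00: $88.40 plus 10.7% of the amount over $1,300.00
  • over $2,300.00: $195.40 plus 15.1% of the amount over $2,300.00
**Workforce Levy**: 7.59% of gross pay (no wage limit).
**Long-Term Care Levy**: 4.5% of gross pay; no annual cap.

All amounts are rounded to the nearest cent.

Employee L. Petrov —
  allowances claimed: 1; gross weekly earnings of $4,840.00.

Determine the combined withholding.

$1,132.39

Wage Tax: taxable = $4,840.00 − 1×$210.00 = $4,630.00
  $195.40 + 15.1% × ($4,630.00 − $2,300.00) = $195.40 + 15.1% × $2,330.00 = $547.23
Workforce Levy: 7.59% × $4,840.00 = $367.36
Long-Term Care Levy: 4.5% × $4,840.00 = $217.80
Total: $547.23 + $367.36 + $217.80 = $1,132.39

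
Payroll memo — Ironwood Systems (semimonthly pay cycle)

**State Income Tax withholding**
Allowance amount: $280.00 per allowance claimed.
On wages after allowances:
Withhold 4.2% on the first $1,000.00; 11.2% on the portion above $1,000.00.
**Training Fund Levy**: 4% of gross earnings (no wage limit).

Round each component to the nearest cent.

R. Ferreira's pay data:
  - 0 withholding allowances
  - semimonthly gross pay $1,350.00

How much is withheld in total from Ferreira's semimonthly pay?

State Income Tax: taxable = $1,350.00
  $42.00 + 11.2% × ($1,350.00 − $1,000.00) = $42.00 + 11.2% × $350.00 = $81.20
Training Fund Levy: 4% × $1,350.00 = $54.00
Total: $81.20 + $54.00 = $135.20

$135.20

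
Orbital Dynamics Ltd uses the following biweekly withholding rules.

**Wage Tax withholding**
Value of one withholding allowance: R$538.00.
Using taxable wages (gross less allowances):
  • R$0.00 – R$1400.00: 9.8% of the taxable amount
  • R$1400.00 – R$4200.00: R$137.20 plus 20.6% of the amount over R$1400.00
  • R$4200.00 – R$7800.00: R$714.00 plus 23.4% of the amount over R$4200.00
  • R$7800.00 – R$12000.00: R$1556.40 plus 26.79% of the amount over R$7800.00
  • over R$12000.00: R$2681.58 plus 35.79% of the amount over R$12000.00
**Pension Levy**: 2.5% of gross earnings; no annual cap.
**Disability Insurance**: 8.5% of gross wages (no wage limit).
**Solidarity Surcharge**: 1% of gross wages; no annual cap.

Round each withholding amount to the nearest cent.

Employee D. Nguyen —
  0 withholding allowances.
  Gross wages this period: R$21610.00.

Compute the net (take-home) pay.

Wage Tax: taxable = R$21610.00
  R$2681.58 + 35.79% × (R$21610.00 − R$12000.00) = R$2681.58 + 35.79% × R$9610.00 = R$6121.00
Pension Levy: 2.5% × R$21610.00 = R$540.25
Disability Insurance: 8.5% × R$21610.00 = R$1836.85
Solidarity Surcharge: 1% × R$21610.00 = R$216.10
Total withheld: R$6121.00 + R$540.25 + R$1836.85 + R$216.10 = R$8714.20
Net pay: R$21610.00 − R$8714.20 = R$12895.80

R$12895.80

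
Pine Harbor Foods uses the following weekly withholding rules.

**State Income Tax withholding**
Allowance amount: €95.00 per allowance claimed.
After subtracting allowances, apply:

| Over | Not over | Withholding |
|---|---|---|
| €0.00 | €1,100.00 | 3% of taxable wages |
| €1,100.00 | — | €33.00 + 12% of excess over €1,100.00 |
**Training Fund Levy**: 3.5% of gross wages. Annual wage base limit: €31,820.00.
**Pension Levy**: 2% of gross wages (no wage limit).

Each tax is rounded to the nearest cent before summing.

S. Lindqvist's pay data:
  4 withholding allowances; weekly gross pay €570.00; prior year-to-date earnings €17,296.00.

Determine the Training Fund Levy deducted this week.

Training Fund Levy: 3.5% × €570.00 = €19.95

€19.95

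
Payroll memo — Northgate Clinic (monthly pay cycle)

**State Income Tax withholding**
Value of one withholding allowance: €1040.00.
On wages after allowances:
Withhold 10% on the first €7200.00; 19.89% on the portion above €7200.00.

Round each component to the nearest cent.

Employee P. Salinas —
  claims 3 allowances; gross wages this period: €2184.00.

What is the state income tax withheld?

State Income Tax: taxable = €2184.00 − 3×€1040.00 = €-936.00
  Taxable ≤ 0 → €0.00

€0.00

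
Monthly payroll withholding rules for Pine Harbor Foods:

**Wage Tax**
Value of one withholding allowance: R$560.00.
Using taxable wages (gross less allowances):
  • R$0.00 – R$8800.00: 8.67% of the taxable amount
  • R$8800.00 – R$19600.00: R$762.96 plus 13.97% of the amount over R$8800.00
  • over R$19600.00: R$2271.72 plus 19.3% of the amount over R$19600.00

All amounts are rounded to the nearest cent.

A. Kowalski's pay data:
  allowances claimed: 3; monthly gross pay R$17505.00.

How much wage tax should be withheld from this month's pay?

R$1744.35

Wage Tax: taxable = R$17505.00 − 3×R$560.00 = R$15825.00
  R$762.96 + 13.97% × (R$15825.00 − R$8800.00) = R$762.96 + 13.97% × R$7025.00 = R$1744.35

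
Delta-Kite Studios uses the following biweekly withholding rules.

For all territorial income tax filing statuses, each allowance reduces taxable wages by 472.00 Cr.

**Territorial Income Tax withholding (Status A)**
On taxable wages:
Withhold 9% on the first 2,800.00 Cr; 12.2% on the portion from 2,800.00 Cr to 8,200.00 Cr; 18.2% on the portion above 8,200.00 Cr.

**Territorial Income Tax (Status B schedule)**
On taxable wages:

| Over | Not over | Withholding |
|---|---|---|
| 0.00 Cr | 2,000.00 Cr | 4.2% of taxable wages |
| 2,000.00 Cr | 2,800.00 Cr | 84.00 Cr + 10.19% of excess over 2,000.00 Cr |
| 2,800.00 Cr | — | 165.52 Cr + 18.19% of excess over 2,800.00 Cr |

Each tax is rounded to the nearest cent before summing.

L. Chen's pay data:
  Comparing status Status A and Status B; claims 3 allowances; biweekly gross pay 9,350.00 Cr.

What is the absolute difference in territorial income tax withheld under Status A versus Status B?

Territorial Income Tax (Status A): taxable = 9,350.00 Cr − 3×472.00 Cr = 7,934.00 Cr
  252.00 Cr + 12.2% × (7,934.00 Cr − 2,800.00 Cr) = 252.00 Cr + 12.2% × 5,134.00 Cr = 878.35 Cr
Territorial Income Tax (Status B): taxable = 9,350.00 Cr − 3×472.00 Cr = 7,934.00 Cr
  165.52 Cr + 18.19% × (7,934.00 Cr − 2,800.00 Cr) = 165.52 Cr + 18.19% × 5,134.00 Cr = 1,099.39 Cr
Difference: |878.35 Cr − 1,099.39 Cr| = 221.04 Cr (higher under Status B)

221.04 Cr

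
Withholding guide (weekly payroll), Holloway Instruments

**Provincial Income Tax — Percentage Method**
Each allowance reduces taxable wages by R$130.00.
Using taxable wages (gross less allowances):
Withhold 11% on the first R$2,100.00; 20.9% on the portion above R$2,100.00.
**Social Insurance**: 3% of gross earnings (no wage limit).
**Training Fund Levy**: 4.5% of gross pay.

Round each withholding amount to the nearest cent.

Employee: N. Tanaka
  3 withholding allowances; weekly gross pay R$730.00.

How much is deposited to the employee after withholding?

Provincial Income Tax: taxable = R$730.00 − 3×R$130.00 = R$340.00
  11% × R$340.00 = R$37.40
Social Insurance: 3% × R$730.00 = R$21.90
Training Fund Levy: 4.5% × R$730.00 = R$32.85
Total withheld: R$37.40 + R$21.90 + R$32.85 = R$92.15
Net pay: R$730.00 − R$92.15 = R$637.85

R$637.85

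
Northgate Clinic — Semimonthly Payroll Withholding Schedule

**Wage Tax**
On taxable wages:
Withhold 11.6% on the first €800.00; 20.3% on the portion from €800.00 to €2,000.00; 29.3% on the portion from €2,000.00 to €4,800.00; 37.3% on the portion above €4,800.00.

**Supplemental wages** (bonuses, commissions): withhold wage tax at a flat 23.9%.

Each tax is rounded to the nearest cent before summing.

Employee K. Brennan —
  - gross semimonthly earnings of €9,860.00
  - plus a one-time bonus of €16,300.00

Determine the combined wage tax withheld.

€6,939.88

Wage Tax: taxable = €9,860.00
  €1,156.80 + 37.3% × (€9,860.00 − €4,800.00) = €1,156.80 + 37.3% × €5,060.00 = €3,044.18
Supplemental (23.9% flat on bonus): 23.9% × €16,300.00 = €3,895.70
Total wage tax: €3,044.18 + €3,895.70 = €6,939.88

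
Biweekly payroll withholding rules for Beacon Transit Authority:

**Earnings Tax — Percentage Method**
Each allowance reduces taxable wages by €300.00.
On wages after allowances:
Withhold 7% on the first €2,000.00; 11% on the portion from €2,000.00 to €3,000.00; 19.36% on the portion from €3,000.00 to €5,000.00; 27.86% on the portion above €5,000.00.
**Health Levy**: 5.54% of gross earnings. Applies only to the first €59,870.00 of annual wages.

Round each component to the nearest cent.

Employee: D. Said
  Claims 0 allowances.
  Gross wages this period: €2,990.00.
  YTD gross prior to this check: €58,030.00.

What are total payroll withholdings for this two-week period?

€350.84

Earnings Tax: taxable = €2,990.00
  €140.00 + 11% × (€2,990.00 − €2,000.00) = €140.00 + 11% × €990.00 = €248.90
Health Levy: cap €59,870.00 − YTD €58,030.00 = €1,840.00 subject; 5.54% × €1,840.00 = €101.94
Total: €248.90 + €101.94 = €350.84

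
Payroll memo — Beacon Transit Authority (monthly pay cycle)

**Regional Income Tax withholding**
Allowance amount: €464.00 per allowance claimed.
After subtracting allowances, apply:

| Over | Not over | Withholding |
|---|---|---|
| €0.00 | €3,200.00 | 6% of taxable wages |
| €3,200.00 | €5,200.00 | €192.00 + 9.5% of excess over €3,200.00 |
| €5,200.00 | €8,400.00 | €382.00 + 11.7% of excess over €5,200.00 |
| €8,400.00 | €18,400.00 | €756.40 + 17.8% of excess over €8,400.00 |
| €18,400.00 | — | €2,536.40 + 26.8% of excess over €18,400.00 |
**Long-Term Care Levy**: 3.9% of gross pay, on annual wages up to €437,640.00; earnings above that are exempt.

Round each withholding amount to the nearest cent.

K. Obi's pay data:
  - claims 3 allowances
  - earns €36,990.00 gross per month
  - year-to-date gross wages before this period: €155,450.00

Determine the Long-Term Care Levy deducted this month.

€1,442.61

Long-Term Care Levy: 3.9% × €36,990.00 = €1,442.61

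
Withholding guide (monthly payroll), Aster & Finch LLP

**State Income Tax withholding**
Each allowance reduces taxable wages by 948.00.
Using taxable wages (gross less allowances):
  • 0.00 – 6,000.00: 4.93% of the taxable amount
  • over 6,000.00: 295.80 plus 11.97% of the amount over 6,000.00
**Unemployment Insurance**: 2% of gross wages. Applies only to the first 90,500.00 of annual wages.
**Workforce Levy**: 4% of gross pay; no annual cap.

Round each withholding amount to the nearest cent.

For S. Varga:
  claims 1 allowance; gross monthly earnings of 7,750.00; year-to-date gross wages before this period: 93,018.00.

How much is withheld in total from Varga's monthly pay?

701.80

State Income Tax: taxable = 7,750.00 − 1×948.00 = 6,802.00
  295.80 + 11.97% × (6,802.00 − 6,000.00) = 295.80 + 11.97% × 802.00 = 391.80
Unemployment Insurance: YTD 93,018.00 ≥ cap 90,500.00 → 0.00
Workforce Levy: 4% × 7,750.00 = 310.00
Total: 391.80 + 0.00 + 310.00 = 701.80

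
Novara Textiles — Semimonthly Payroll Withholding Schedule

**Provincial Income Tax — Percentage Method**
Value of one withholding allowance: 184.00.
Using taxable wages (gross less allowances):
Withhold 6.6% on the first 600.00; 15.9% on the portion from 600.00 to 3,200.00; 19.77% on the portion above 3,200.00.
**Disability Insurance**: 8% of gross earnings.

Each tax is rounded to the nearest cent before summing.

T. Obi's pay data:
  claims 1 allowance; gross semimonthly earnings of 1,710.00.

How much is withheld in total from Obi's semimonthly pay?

323.63

Provincial Income Tax: taxable = 1,710.00 − 1×184.00 = 1,526.00
  39.60 + 15.9% × (1,526.00 − 600.00) = 39.60 + 15.9% × 926.00 = 186.83
Disability Insurance: 8% × 1,710.00 = 136.80
Total: 186.83 + 136.80 = 323.63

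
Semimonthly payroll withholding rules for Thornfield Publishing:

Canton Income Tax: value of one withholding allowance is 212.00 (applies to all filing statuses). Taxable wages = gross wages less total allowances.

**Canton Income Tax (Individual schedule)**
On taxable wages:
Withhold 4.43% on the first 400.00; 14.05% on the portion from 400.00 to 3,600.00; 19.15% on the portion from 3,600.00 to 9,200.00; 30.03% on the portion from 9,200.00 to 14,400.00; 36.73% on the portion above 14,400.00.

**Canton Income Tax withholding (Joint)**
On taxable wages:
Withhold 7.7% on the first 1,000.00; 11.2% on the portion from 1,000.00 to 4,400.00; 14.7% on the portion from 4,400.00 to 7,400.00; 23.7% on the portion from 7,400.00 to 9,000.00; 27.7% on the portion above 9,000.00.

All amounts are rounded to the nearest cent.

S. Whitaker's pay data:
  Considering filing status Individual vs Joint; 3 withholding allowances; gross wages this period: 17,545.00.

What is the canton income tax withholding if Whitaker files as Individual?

4,022.84

Canton Income Tax (Individual): taxable = 17,545.00 − 3×212.00 = 16,909.00
  3,101.28 + 36.73% × (16,909.00 − 14,400.00) = 3,101.28 + 36.73% × 2,509.00 = 4,022.84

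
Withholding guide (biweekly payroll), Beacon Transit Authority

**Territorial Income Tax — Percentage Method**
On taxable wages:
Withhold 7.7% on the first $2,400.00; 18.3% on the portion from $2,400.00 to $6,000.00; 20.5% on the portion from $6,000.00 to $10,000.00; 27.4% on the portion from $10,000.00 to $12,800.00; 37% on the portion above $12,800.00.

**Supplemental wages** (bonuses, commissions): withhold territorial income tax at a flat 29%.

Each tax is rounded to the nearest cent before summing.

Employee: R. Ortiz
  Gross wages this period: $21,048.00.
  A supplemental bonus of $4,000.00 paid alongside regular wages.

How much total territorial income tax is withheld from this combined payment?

$6,642.56

Territorial Income Tax: taxable = $21,048.00
  $2,430.80 + 37% × ($21,048.00 − $12,800.00) = $2,430.80 + 37% × $8,248.00 = $5,482.56
Supplemental (29% flat on bonus): 29% × $4,000.00 = $1,160.00
Total territorial income tax: $5,482.56 + $1,160.00 = $6,642.56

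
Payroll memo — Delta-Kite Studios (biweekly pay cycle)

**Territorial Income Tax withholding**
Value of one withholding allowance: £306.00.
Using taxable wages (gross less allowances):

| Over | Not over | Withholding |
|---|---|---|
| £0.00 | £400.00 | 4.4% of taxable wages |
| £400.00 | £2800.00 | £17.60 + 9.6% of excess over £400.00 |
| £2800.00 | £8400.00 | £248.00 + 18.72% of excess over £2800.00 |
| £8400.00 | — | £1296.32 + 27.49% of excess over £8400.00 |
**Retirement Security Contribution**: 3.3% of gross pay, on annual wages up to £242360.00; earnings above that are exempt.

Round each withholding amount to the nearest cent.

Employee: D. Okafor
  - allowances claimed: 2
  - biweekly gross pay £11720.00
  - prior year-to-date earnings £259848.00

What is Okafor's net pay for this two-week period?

£9679.25

Territorial Income Tax: taxable = £11720.00 − 2×£306.00 = £11108.00
  £1296.32 + 27.49% × (£11108.00 − £8400.00) = £1296.32 + 27.49% × £2708.00 = £2040.75
Retirement Security Contribution: YTD £259848.00 ≥ cap £242360.00 → £0.00
Total withheld: £2040.75 + £0.00 = £2040.75
Net pay: £11720.00 − £2040.75 = £9679.25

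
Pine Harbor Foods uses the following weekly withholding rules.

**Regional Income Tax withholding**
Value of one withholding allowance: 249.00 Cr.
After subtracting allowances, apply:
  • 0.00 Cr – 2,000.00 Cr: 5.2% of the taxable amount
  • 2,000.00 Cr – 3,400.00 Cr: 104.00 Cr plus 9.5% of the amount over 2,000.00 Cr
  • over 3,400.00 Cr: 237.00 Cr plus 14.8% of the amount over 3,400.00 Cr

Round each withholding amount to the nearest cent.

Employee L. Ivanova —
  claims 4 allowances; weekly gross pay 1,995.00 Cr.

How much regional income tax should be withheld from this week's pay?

51.95 Cr

Regional Income Tax: taxable = 1,995.00 Cr − 4×249.00 Cr = 999.00 Cr
  5.2% × 999.00 Cr = 51.95 Cr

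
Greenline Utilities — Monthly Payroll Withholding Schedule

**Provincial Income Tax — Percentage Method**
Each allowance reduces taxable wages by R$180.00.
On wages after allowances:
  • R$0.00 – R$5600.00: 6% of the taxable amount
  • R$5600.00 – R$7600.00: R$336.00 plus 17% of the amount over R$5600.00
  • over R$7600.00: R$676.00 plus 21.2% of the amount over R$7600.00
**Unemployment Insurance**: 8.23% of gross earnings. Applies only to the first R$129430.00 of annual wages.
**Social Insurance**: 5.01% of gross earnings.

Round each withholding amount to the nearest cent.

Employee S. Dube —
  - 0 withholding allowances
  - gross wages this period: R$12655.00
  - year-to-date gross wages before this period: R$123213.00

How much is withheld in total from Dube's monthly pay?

R$2893.34

Provincial Income Tax: taxable = R$12655.00
  R$676.00 + 21.2% × (R$12655.00 − R$7600.00) = R$676.00 + 21.2% × R$5055.00 = R$1747.66
Unemployment Insurance: cap R$129430.00 − YTD R$123213.00 = R$6217.00 subject; 8.23% × R$6217.00 = R$511.66
Social Insurance: 5.01% × R$12655.00 = R$634.02
Total: R$1747.66 + R$511.66 + R$634.02 = R$2893.34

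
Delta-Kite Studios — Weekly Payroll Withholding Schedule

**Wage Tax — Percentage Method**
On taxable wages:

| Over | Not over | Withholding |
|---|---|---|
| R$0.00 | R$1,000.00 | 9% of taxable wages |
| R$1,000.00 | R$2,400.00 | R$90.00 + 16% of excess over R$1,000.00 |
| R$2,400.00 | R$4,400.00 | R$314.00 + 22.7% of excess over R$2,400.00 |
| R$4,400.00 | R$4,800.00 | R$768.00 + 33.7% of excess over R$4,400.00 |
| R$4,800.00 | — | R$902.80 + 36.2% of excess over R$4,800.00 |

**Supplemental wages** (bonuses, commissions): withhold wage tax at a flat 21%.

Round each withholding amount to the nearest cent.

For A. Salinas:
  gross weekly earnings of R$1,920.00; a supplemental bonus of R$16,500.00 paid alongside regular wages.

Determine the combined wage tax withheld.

Wage Tax: taxable = R$1,920.00
  R$90.00 + 16% × (R$1,920.00 − R$1,000.00) = R$90.00 + 16% × R$920.00 = R$237.20
Supplemental (21% flat on bonus): 21% × R$16,500.00 = R$3,465.00
Total wage tax: R$237.20 + R$3,465.00 = R$3,702.20

R$3,702.20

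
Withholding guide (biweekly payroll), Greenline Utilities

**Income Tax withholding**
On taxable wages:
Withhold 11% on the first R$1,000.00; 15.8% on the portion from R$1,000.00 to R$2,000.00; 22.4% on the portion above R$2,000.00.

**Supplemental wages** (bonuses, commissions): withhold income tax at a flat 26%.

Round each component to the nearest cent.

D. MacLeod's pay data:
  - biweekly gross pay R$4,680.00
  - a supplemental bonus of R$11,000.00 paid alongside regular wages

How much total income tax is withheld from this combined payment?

R$3,728.32

Income Tax: taxable = R$4,680.00
  R$268.00 + 22.4% × (R$4,680.00 − R$2,000.00) = R$268.00 + 22.4% × R$2,680.00 = R$868.32
Supplemental (26% flat on bonus): 26% × R$11,000.00 = R$2,860.00
Total income tax: R$868.32 + R$2,860.00 = R$3,728.32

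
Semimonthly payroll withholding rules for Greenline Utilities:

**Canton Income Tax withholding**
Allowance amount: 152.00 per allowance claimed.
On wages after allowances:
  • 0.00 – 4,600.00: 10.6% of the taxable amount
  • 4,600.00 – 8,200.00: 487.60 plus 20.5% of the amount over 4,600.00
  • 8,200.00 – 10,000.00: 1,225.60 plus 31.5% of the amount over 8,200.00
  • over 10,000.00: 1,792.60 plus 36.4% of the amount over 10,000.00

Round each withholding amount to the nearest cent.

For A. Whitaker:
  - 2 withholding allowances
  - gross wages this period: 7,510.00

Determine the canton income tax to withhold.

1,021.83

Canton Income Tax: taxable = 7,510.00 − 2×152.00 = 7,206.00
  487.60 + 20.5% × (7,206.00 − 4,600.00) = 487.60 + 20.5% × 2,606.00 = 1,021.83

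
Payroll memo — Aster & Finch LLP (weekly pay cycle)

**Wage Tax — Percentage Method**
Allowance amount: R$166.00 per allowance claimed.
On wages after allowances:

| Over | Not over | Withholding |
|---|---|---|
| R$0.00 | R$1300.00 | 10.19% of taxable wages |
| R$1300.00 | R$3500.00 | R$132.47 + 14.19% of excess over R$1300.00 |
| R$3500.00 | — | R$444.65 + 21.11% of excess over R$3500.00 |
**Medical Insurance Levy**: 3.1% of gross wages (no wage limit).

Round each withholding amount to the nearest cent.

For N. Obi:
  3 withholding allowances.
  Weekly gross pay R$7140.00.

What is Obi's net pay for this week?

Wage Tax: taxable = R$7140.00 − 3×R$166.00 = R$6642.00
  R$444.65 + 21.11% × (R$6642.00 − R$3500.00) = R$444.65 + 21.11% × R$3142.00 = R$1107.93
Medical Insurance Levy: 3.1% × R$7140.00 = R$221.34
Total withheld: R$1107.93 + R$221.34 = R$1329.27
Net pay: R$7140.00 − R$1329.27 = R$5810.73

R$5810.73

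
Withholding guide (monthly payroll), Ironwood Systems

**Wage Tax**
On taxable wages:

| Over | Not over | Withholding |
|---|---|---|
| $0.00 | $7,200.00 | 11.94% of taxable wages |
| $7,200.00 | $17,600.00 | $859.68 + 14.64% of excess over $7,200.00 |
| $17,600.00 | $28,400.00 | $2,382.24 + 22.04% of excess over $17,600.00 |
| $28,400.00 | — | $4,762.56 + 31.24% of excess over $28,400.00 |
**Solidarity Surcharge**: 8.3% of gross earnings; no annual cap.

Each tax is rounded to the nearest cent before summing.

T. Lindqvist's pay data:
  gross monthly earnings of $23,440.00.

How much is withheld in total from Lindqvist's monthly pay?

Wage Tax: taxable = $23,440.00
  $2,382.24 + 22.04% × ($23,440.00 − $17,600.00) = $2,382.24 + 22.04% × $5,840.00 = $3,669.38
Solidarity Surcharge: 8.3% × $23,440.00 = $1,945.52
Total: $3,669.38 + $1,945.52 = $5,614.90

$5,614.90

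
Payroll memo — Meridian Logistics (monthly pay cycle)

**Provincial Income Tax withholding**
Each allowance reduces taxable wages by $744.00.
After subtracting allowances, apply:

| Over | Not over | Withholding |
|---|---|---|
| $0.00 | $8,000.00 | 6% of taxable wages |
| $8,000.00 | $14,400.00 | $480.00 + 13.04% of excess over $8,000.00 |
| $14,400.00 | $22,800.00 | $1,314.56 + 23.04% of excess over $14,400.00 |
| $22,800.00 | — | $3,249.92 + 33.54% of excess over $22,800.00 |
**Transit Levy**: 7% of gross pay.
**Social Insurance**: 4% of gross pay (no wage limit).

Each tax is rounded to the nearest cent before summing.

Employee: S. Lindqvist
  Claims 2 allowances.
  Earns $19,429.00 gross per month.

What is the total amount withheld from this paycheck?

Provincial Income Tax: taxable = $19,429.00 − 2×$744.00 = $17,941.00
  $1,314.56 + 23.04% × ($17,941.00 − $14,400.00) = $1,314.56 + 23.04% × $3,541.00 = $2,130.41
Transit Levy: 7% × $19,429.00 = $1,360.03
Social Insurance: 4% × $19,429.00 = $777.16
Total: $2,130.41 + $1,360.03 + $777.16 = $4,267.60

$4,267.60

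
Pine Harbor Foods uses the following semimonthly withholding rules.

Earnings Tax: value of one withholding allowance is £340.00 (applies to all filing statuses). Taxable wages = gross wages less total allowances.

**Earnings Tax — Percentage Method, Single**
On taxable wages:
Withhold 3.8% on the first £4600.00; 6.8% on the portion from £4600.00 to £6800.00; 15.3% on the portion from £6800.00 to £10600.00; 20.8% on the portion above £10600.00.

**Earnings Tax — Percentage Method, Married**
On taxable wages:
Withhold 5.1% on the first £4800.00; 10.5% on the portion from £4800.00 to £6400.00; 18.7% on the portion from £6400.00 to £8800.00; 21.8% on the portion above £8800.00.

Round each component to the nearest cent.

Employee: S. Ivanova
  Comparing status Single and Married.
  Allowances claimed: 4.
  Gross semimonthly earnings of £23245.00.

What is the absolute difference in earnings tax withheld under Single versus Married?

£461.05

Earnings Tax (Single): taxable = £23245.00 − 4×£340.00 = £21885.00
  £905.80 + 20.8% × (£21885.00 − £10600.00) = £905.80 + 20.8% × £11285.00 = £3253.08
Earnings Tax (Married): taxable = £23245.00 − 4×£340.00 = £21885.00
  £861.60 + 21.8% × (£21885.00 − £8800.00) = £861.60 + 21.8% × £13085.00 = £3714.13
Difference: |£3253.08 − £3714.13| = £461.05 (higher under Married)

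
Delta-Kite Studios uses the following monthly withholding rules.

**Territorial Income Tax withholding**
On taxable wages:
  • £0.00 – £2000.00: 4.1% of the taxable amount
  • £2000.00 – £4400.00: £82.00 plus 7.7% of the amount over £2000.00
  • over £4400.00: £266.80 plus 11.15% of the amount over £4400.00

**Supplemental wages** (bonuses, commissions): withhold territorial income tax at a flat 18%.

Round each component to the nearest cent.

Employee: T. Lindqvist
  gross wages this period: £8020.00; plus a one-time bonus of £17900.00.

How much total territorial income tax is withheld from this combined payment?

£3892.43

Territorial Income Tax: taxable = £8020.00
  £266.80 + 11.15% × (£8020.00 − £4400.00) = £266.80 + 11.15% × £3620.00 = £670.43
Supplemental (18% flat on bonus): 18% × £17900.00 = £3222.00
Total territorial income tax: £670.43 + £3222.00 = £3892.43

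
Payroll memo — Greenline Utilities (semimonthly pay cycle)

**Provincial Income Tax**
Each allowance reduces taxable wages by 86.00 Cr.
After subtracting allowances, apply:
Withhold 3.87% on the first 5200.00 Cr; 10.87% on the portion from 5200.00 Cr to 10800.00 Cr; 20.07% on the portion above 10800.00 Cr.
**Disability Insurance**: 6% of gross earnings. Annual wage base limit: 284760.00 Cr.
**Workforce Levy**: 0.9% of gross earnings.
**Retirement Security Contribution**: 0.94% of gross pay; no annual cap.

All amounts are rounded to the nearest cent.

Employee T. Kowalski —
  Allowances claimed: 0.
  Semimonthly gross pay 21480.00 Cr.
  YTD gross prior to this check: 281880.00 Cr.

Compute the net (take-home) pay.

17958.53 Cr

Provincial Income Tax: taxable = 21480.00 Cr
  809.96 Cr + 20.07% × (21480.00 Cr − 10800.00 Cr) = 809.96 Cr + 20.07% × 10680.00 Cr = 2953.44 Cr
Disability Insurance: cap 284760.00 Cr − YTD 281880.00 Cr = 2880.00 Cr subject; 6% × 2880.00 Cr = 172.80 Cr
Workforce Levy: 0.9% × 21480.00 Cr = 193.32 Cr
Retirement Security Contribution: 0.94% × 21480.00 Cr = 201.91 Cr
Total withheld: 2953.44 Cr + 172.80 Cr + 193.32 Cr + 201.91 Cr = 3521.47 Cr
Net pay: 21480.00 Cr − 3521.47 Cr = 17958.53 Cr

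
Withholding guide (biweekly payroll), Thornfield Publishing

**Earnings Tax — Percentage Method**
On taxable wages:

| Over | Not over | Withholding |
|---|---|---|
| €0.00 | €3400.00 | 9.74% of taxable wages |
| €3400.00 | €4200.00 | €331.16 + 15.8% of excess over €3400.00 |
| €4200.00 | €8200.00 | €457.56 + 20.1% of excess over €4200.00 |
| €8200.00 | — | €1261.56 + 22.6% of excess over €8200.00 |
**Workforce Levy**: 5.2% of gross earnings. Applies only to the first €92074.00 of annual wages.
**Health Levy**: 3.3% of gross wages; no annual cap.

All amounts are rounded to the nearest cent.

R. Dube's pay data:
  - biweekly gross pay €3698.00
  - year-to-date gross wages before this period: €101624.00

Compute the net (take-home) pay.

Earnings Tax: taxable = €3698.00
  €331.16 + 15.8% × (€3698.00 − €3400.00) = €331.16 + 15.8% × €298.00 = €378.24
Workforce Levy: YTD €101624.00 ≥ cap €92074.00 → €0.00
Health Levy: 3.3% × €3698.00 = €122.03
Total withheld: €378.24 + €0.00 + €122.03 = €500.27
Net pay: €3698.00 − €500.27 = €3197.73

€3197.73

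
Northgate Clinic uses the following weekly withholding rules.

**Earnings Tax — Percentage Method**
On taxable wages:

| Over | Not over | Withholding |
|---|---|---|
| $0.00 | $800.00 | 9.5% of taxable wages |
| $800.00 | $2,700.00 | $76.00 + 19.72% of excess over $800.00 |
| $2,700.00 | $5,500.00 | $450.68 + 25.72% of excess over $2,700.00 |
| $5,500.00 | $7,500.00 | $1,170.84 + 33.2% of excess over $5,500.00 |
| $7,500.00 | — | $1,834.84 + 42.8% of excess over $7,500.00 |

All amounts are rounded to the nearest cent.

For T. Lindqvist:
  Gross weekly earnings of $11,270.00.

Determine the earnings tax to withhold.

$3,448.40

Earnings Tax: taxable = $11,270.00
  $1,834.84 + 42.8% × ($11,270.00 − $7,500.00) = $1,834.84 + 42.8% × $3,770.00 = $3,448.40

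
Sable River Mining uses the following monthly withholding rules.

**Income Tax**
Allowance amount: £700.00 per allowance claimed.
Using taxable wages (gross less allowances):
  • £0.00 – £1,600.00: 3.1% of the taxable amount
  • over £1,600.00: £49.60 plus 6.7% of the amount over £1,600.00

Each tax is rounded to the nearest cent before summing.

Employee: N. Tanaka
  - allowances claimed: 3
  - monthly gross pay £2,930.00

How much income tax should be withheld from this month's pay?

Income Tax: taxable = £2,930.00 − 3×£700.00 = £830.00
  3.1% × £830.00 = £25.73

£25.73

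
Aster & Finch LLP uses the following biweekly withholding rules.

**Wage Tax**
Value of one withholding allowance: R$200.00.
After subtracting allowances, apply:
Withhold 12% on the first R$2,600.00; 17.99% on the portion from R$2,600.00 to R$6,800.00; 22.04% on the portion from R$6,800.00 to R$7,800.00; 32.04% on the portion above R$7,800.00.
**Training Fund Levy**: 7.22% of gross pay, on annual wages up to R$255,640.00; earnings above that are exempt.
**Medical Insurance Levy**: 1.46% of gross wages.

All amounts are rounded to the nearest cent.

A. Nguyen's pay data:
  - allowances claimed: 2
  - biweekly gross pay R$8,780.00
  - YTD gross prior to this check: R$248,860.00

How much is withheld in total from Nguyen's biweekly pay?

R$2,091.52

Wage Tax: taxable = R$8,780.00 − 2×R$200.00 = R$8,380.00
  R$1,287.98 + 32.04% × (R$8,380.00 − R$7,800.00) = R$1,287.98 + 32.04% × R$580.00 = R$1,473.81
Training Fund Levy: cap R$255,640.00 − YTD R$248,860.00 = R$6,780.00 subject; 7.22% × R$6,780.00 = R$489.52
Medical Insurance Levy: 1.46% × R$8,780.00 = R$128.19
Total: R$1,473.81 + R$489.52 + R$128.19 = R$2,091.52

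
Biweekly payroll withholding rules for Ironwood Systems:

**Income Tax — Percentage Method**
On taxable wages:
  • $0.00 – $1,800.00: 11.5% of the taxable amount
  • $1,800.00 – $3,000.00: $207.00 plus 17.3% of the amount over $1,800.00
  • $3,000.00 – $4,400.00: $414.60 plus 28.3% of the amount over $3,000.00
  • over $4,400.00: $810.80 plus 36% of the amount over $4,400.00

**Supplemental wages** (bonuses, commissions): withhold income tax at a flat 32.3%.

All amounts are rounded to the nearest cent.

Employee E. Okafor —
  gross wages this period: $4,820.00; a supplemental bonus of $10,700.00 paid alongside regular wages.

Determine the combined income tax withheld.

$4,418.10

Income Tax: taxable = $4,820.00
  $810.80 + 36% × ($4,820.00 − $4,400.00) = $810.80 + 36% × $420.00 = $962.00
Supplemental (32.3% flat on bonus): 32.3% × $10,700.00 = $3,456.10
Total income tax: $962.00 + $3,456.10 = $4,418.10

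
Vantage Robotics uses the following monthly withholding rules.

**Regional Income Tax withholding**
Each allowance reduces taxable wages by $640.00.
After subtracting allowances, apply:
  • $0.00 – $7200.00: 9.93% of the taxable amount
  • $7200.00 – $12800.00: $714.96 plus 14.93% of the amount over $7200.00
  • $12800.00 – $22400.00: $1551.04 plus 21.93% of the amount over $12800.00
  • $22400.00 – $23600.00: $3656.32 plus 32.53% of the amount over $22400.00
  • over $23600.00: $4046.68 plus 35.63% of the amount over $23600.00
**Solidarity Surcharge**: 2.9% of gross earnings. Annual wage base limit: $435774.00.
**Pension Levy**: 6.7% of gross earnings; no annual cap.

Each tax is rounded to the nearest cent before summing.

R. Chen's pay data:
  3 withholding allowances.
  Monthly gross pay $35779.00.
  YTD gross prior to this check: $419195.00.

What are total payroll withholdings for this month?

Regional Income Tax: taxable = $35779.00 − 3×$640.00 = $33859.00
  $4046.68 + 35.63% × ($33859.00 − $23600.00) = $4046.68 + 35.63% × $10259.00 = $7701.96
Solidarity Surcharge: cap $435774.00 − YTD $419195.00 = $16579.00 subject; 2.9% × $16579.00 = $480.79
Pension Levy: 6.7% × $35779.00 = $2397.19
Total: $7701.96 + $480.79 + $2397.19 = $10579.94

$10579.94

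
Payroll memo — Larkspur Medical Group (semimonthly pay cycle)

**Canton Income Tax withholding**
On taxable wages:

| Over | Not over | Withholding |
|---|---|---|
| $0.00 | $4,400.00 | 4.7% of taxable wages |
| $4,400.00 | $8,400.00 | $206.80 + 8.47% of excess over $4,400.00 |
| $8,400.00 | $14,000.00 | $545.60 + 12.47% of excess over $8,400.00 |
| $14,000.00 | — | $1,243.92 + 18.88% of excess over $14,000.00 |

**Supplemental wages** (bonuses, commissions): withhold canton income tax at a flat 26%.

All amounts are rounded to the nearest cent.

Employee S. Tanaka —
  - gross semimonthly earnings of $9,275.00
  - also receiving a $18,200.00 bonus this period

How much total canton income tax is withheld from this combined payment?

$5,386.71

Canton Income Tax: taxable = $9,275.00
  $545.60 + 12.47% × ($9,275.00 − $8,400.00) = $545.60 + 12.47% × $875.00 = $654.71
Supplemental (26% flat on bonus): 26% × $18,200.00 = $4,732.00
Total canton income tax: $654.71 + $4,732.00 = $5,386.71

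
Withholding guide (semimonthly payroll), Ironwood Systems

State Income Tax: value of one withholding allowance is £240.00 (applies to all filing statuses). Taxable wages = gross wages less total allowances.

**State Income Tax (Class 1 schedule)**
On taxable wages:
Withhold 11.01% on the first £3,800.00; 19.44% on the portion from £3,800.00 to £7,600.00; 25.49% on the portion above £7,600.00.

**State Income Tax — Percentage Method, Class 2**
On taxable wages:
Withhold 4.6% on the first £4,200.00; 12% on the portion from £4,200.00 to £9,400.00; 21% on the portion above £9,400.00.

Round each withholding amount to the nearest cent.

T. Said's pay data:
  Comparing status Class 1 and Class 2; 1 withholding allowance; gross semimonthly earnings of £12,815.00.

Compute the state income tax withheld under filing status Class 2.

State Income Tax (Class 2): taxable = £12,815.00 − 1×£240.00 = £12,575.00
  £817.20 + 21% × (£12,575.00 − £9,400.00) = £817.20 + 21% × £3,175.00 = £1,483.95

£1,483.95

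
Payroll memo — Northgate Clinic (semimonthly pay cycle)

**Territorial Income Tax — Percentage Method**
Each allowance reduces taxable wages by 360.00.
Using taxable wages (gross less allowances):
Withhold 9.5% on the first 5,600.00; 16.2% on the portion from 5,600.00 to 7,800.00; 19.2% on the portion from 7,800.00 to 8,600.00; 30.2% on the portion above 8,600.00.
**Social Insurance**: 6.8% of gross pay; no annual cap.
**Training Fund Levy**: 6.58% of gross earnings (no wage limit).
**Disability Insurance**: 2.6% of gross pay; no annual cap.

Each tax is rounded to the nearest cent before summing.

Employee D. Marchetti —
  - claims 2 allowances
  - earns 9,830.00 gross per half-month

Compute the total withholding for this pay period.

Territorial Income Tax: taxable = 9,830.00 − 2×360.00 = 9,110.00
  1,042.00 + 30.2% × (9,110.00 − 8,600.00) = 1,042.00 + 30.2% × 510.00 = 1,196.02
Social Insurance: 6.8% × 9,830.00 = 668.44
Training Fund Levy: 6.58% × 9,830.00 = 646.81
Disability Insurance: 2.6% × 9,830.00 = 255.58
Total: 1,196.02 + 668.44 + 646.81 + 255.58 = 2,766.85

2,766.85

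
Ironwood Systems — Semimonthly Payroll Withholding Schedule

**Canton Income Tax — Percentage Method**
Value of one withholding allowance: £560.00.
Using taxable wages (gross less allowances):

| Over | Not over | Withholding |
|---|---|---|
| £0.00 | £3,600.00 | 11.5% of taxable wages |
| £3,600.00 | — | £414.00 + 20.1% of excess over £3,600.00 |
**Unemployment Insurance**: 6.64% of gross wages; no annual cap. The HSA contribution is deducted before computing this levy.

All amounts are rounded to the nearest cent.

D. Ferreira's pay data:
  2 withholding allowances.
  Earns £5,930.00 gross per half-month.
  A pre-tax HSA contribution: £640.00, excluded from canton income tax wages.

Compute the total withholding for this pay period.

£879.83

Canton Income Tax: taxable = £5,930.00 − £640.00 − 2×£560.00 = £4,170.00
  £414.00 + 20.1% × (£4,170.00 − £3,600.00) = £414.00 + 20.1% × £570.00 = £528.57
Unemployment Insurance: 6.64% × £5,290.00 = £351.26
Total: £528.57 + £351.26 = £879.83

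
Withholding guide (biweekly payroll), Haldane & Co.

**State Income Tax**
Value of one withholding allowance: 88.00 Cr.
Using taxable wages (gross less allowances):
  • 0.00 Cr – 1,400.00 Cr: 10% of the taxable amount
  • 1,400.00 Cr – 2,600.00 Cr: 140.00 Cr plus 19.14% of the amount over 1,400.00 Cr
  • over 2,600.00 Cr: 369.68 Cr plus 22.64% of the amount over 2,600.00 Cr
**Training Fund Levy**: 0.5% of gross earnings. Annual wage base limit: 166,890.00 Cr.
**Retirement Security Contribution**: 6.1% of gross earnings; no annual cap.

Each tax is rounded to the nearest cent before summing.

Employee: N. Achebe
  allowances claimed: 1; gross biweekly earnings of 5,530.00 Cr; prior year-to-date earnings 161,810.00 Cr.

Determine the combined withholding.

1,375.84 Cr

State Income Tax: taxable = 5,530.00 Cr − 1×88.00 Cr = 5,442.00 Cr
  369.68 Cr + 22.64% × (5,442.00 Cr − 2,600.00 Cr) = 369.68 Cr + 22.64% × 2,842.00 Cr = 1,013.11 Cr
Training Fund Levy: cap 166,890.00 Cr − YTD 161,810.00 Cr = 5,080.00 Cr subject; 0.5% × 5,080.00 Cr = 25.40 Cr
Retirement Security Contribution: 6.1% × 5,530.00 Cr = 337.33 Cr
Total: 1,013.11 Cr + 25.40 Cr + 337.33 Cr = 1,375.84 Cr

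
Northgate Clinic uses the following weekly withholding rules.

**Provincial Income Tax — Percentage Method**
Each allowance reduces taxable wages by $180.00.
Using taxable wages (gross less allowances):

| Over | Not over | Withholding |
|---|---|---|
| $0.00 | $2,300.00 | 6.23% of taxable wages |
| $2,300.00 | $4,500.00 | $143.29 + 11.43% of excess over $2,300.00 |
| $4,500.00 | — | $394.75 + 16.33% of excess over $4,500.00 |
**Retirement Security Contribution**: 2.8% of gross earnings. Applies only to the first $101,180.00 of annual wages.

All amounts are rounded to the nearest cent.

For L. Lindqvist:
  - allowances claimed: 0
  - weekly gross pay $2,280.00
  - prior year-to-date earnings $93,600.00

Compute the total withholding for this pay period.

Provincial Income Tax: taxable = $2,280.00
  6.23% × $2,280.00 = $142.04
Retirement Security Contribution: 2.8% × $2,280.00 = $63.84
Total: $142.04 + $63.84 = $205.88

$205.88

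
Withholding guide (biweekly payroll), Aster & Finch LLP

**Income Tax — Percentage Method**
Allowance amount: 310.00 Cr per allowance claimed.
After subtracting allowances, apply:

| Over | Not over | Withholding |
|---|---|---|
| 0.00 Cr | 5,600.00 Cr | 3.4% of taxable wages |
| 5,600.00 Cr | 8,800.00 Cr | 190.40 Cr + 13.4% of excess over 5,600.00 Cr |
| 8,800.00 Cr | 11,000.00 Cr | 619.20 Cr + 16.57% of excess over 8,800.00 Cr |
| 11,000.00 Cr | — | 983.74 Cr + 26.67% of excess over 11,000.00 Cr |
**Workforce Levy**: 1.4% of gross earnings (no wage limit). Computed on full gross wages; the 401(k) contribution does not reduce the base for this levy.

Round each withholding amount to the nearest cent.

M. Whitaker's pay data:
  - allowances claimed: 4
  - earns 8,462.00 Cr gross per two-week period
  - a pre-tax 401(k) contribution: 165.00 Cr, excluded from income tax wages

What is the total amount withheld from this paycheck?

Income Tax: taxable = 8,462.00 Cr − 165.00 Cr − 4×310.00 Cr = 7,057.00 Cr
  190.40 Cr + 13.4% × (7,057.00 Cr − 5,600.00 Cr) = 190.40 Cr + 13.4% × 1,457.00 Cr = 385.64 Cr
Workforce Levy: 1.4% × 8,462.00 Cr = 118.47 Cr
Total: 385.64 Cr + 118.47 Cr = 504.11 Cr

504.11 Cr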